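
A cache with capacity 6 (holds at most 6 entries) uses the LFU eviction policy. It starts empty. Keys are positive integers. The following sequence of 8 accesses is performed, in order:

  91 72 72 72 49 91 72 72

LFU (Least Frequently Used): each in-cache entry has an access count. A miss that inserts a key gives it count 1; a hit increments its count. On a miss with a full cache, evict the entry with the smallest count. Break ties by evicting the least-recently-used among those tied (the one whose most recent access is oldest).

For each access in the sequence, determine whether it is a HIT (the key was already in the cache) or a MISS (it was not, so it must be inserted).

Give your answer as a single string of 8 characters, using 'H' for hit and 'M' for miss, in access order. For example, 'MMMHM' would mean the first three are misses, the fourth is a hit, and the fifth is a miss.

Answer: MMHHMHHH

Derivation:
LFU simulation (capacity=6):
  1. access 91: MISS. Cache: [91(c=1)]
  2. access 72: MISS. Cache: [91(c=1) 72(c=1)]
  3. access 72: HIT, count now 2. Cache: [91(c=1) 72(c=2)]
  4. access 72: HIT, count now 3. Cache: [91(c=1) 72(c=3)]
  5. access 49: MISS. Cache: [91(c=1) 49(c=1) 72(c=3)]
  6. access 91: HIT, count now 2. Cache: [49(c=1) 91(c=2) 72(c=3)]
  7. access 72: HIT, count now 4. Cache: [49(c=1) 91(c=2) 72(c=4)]
  8. access 72: HIT, count now 5. Cache: [49(c=1) 91(c=2) 72(c=5)]
Total: 5 hits, 3 misses, 0 evictions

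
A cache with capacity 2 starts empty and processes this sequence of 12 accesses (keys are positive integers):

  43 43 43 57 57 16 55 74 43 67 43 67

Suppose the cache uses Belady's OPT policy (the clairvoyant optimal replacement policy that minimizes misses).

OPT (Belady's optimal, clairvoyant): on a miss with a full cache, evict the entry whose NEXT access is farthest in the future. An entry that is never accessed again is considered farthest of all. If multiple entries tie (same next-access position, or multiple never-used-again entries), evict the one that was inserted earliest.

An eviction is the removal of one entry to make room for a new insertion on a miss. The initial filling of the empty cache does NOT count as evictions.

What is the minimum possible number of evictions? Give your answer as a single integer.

OPT (Belady) simulation (capacity=2):
  1. access 43: MISS. Cache: [43]
  2. access 43: HIT. Next use of 43: step 3. Cache: [43]
  3. access 43: HIT. Next use of 43: step 9. Cache: [43]
  4. access 57: MISS. Cache: [43 57]
  5. access 57: HIT. Next use of 57: never. Cache: [43 57]
  6. access 16: MISS, evict 57 (next use: never). Cache: [43 16]
  7. access 55: MISS, evict 16 (next use: never). Cache: [43 55]
  8. access 74: MISS, evict 55 (next use: never). Cache: [43 74]
  9. access 43: HIT. Next use of 43: step 11. Cache: [43 74]
  10. access 67: MISS, evict 74 (next use: never). Cache: [43 67]
  11. access 43: HIT. Next use of 43: never. Cache: [43 67]
  12. access 67: HIT. Next use of 67: never. Cache: [43 67]
Total: 6 hits, 6 misses, 4 evictions

Answer: 4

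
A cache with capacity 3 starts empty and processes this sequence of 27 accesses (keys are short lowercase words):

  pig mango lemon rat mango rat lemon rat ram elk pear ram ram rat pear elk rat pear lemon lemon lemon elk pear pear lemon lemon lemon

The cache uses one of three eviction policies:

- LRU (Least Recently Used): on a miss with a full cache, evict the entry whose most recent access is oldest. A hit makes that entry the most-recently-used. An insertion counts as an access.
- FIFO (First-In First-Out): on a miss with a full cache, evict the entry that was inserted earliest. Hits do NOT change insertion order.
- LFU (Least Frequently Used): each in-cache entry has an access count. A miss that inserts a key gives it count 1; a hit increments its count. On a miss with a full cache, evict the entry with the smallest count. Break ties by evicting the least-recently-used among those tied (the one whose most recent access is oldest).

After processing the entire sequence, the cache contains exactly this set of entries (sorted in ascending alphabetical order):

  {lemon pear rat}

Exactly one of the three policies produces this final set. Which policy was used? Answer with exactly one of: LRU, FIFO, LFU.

Simulating under each policy and comparing final sets:
  LRU: final set = {elk lemon pear} -> differs
  FIFO: final set = {elk lemon pear} -> differs
  LFU: final set = {lemon pear rat} -> MATCHES target
Only LFU produces the target set.

Answer: LFU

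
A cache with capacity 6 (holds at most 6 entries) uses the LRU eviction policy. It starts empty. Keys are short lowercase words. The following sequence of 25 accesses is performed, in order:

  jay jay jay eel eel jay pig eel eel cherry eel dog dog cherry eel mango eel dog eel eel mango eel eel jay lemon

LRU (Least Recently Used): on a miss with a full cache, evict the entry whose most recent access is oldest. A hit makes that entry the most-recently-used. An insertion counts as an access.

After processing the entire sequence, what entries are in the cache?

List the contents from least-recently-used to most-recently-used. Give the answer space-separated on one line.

LRU simulation (capacity=6):
  1. access jay: MISS. Cache (LRU->MRU): [jay]
  2. access jay: HIT. Cache (LRU->MRU): [jay]
  3. access jay: HIT. Cache (LRU->MRU): [jay]
  4. access eel: MISS. Cache (LRU->MRU): [jay eel]
  5. access eel: HIT. Cache (LRU->MRU): [jay eel]
  6. access jay: HIT. Cache (LRU->MRU): [eel jay]
  7. access pig: MISS. Cache (LRU->MRU): [eel jay pig]
  8. access eel: HIT. Cache (LRU->MRU): [jay pig eel]
  9. access eel: HIT. Cache (LRU->MRU): [jay pig eel]
  10. access cherry: MISS. Cache (LRU->MRU): [jay pig eel cherry]
  11. access eel: HIT. Cache (LRU->MRU): [jay pig cherry eel]
  12. access dog: MISS. Cache (LRU->MRU): [jay pig cherry eel dog]
  13. access dog: HIT. Cache (LRU->MRU): [jay pig cherry eel dog]
  14. access cherry: HIT. Cache (LRU->MRU): [jay pig eel dog cherry]
  15. access eel: HIT. Cache (LRU->MRU): [jay pig dog cherry eel]
  16. access mango: MISS. Cache (LRU->MRU): [jay pig dog cherry eel mango]
  17. access eel: HIT. Cache (LRU->MRU): [jay pig dog cherry mango eel]
  18. access dog: HIT. Cache (LRU->MRU): [jay pig cherry mango eel dog]
  19. access eel: HIT. Cache (LRU->MRU): [jay pig cherry mango dog eel]
  20. access eel: HIT. Cache (LRU->MRU): [jay pig cherry mango dog eel]
  21. access mango: HIT. Cache (LRU->MRU): [jay pig cherry dog eel mango]
  22. access eel: HIT. Cache (LRU->MRU): [jay pig cherry dog mango eel]
  23. access eel: HIT. Cache (LRU->MRU): [jay pig cherry dog mango eel]
  24. access jay: HIT. Cache (LRU->MRU): [pig cherry dog mango eel jay]
  25. access lemon: MISS, evict pig. Cache (LRU->MRU): [cherry dog mango eel jay lemon]
Total: 18 hits, 7 misses, 1 evictions

Answer: cherry dog mango eel jay lemon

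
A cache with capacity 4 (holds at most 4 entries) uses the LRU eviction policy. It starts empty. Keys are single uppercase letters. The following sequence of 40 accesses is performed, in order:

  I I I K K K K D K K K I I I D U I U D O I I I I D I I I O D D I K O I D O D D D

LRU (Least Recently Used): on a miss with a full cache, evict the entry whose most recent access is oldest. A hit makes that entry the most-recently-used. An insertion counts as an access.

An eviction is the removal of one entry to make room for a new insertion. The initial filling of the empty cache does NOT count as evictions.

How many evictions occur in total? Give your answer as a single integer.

Answer: 2

Derivation:
LRU simulation (capacity=4):
  1. access I: MISS. Cache (LRU->MRU): [I]
  2. access I: HIT. Cache (LRU->MRU): [I]
  3. access I: HIT. Cache (LRU->MRU): [I]
  4. access K: MISS. Cache (LRU->MRU): [I K]
  5. access K: HIT. Cache (LRU->MRU): [I K]
  6. access K: HIT. Cache (LRU->MRU): [I K]
  7. access K: HIT. Cache (LRU->MRU): [I K]
  8. access D: MISS. Cache (LRU->MRU): [I K D]
  9. access K: HIT. Cache (LRU->MRU): [I D K]
  10. access K: HIT. Cache (LRU->MRU): [I D K]
  11. access K: HIT. Cache (LRU->MRU): [I D K]
  12. access I: HIT. Cache (LRU->MRU): [D K I]
  13. access I: HIT. Cache (LRU->MRU): [D K I]
  14. access I: HIT. Cache (LRU->MRU): [D K I]
  15. access D: HIT. Cache (LRU->MRU): [K I D]
  16. access U: MISS. Cache (LRU->MRU): [K I D U]
  17. access I: HIT. Cache (LRU->MRU): [K D U I]
  18. access U: HIT. Cache (LRU->MRU): [K D I U]
  19. access D: HIT. Cache (LRU->MRU): [K I U D]
  20. access O: MISS, evict K. Cache (LRU->MRU): [I U D O]
  21. access I: HIT. Cache (LRU->MRU): [U D O I]
  22. access I: HIT. Cache (LRU->MRU): [U D O I]
  23. access I: HIT. Cache (LRU->MRU): [U D O I]
  24. access I: HIT. Cache (LRU->MRU): [U D O I]
  25. access D: HIT. Cache (LRU->MRU): [U O I D]
  26. access I: HIT. Cache (LRU->MRU): [U O D I]
  27. access I: HIT. Cache (LRU->MRU): [U O D I]
  28. access I: HIT. Cache (LRU->MRU): [U O D I]
  29. access O: HIT. Cache (LRU->MRU): [U D I O]
  30. access D: HIT. Cache (LRU->MRU): [U I O D]
  31. access D: HIT. Cache (LRU->MRU): [U I O D]
  32. access I: HIT. Cache (LRU->MRU): [U O D I]
  33. access K: MISS, evict U. Cache (LRU->MRU): [O D I K]
  34. access O: HIT. Cache (LRU->MRU): [D I K O]
  35. access I: HIT. Cache (LRU->MRU): [D K O I]
  36. access D: HIT. Cache (LRU->MRU): [K O I D]
  37. access O: HIT. Cache (LRU->MRU): [K I D O]
  38. access D: HIT. Cache (LRU->MRU): [K I O D]
  39. access D: HIT. Cache (LRU->MRU): [K I O D]
  40. access D: HIT. Cache (LRU->MRU): [K I O D]
Total: 34 hits, 6 misses, 2 evictions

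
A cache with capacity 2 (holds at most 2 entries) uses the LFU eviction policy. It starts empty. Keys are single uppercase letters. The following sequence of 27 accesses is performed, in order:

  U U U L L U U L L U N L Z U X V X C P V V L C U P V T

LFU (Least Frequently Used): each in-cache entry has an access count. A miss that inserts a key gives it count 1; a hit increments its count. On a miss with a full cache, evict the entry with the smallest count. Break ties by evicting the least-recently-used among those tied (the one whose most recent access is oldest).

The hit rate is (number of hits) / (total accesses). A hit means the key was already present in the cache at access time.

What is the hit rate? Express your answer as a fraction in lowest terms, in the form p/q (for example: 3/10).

Answer: 11/27

Derivation:
LFU simulation (capacity=2):
  1. access U: MISS. Cache: [U(c=1)]
  2. access U: HIT, count now 2. Cache: [U(c=2)]
  3. access U: HIT, count now 3. Cache: [U(c=3)]
  4. access L: MISS. Cache: [L(c=1) U(c=3)]
  5. access L: HIT, count now 2. Cache: [L(c=2) U(c=3)]
  6. access U: HIT, count now 4. Cache: [L(c=2) U(c=4)]
  7. access U: HIT, count now 5. Cache: [L(c=2) U(c=5)]
  8. access L: HIT, count now 3. Cache: [L(c=3) U(c=5)]
  9. access L: HIT, count now 4. Cache: [L(c=4) U(c=5)]
  10. access U: HIT, count now 6. Cache: [L(c=4) U(c=6)]
  11. access N: MISS, evict L(c=4). Cache: [N(c=1) U(c=6)]
  12. access L: MISS, evict N(c=1). Cache: [L(c=1) U(c=6)]
  13. access Z: MISS, evict L(c=1). Cache: [Z(c=1) U(c=6)]
  14. access U: HIT, count now 7. Cache: [Z(c=1) U(c=7)]
  15. access X: MISS, evict Z(c=1). Cache: [X(c=1) U(c=7)]
  16. access V: MISS, evict X(c=1). Cache: [V(c=1) U(c=7)]
  17. access X: MISS, evict V(c=1). Cache: [X(c=1) U(c=7)]
  18. access C: MISS, evict X(c=1). Cache: [C(c=1) U(c=7)]
  19. access P: MISS, evict C(c=1). Cache: [P(c=1) U(c=7)]
  20. access V: MISS, evict P(c=1). Cache: [V(c=1) U(c=7)]
  21. access V: HIT, count now 2. Cache: [V(c=2) U(c=7)]
  22. access L: MISS, evict V(c=2). Cache: [L(c=1) U(c=7)]
  23. access C: MISS, evict L(c=1). Cache: [C(c=1) U(c=7)]
  24. access U: HIT, count now 8. Cache: [C(c=1) U(c=8)]
  25. access P: MISS, evict C(c=1). Cache: [P(c=1) U(c=8)]
  26. access V: MISS, evict P(c=1). Cache: [V(c=1) U(c=8)]
  27. access T: MISS, evict V(c=1). Cache: [T(c=1) U(c=8)]
Total: 11 hits, 16 misses, 14 evictions

Hit rate = 11/27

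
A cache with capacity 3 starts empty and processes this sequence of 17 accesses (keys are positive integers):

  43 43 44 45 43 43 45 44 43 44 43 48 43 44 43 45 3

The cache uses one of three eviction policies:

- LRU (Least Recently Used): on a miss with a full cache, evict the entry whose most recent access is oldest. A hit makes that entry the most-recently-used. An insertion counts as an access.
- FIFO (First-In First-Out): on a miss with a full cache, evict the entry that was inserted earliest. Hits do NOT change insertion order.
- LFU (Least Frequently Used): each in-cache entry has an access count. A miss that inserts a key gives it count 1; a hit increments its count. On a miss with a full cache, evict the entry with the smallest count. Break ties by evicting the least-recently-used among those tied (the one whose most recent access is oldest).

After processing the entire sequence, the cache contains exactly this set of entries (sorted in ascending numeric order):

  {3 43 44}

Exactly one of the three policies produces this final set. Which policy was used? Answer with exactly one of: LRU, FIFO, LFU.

Simulating under each policy and comparing final sets:
  LRU: final set = {3 43 45} -> differs
  FIFO: final set = {3 44 45} -> differs
  LFU: final set = {3 43 44} -> MATCHES target
Only LFU produces the target set.

Answer: LFU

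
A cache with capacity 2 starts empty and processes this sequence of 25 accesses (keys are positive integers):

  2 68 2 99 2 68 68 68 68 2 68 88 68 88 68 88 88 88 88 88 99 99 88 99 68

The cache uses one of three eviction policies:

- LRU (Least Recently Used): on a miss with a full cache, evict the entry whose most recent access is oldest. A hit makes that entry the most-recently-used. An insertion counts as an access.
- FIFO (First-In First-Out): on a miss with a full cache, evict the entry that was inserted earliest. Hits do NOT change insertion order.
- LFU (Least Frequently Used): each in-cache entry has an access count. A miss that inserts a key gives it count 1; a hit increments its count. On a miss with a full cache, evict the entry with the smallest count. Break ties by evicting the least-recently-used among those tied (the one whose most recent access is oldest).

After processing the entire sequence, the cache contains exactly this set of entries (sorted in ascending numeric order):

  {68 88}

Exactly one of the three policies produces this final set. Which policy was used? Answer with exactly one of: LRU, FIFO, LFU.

Answer: LFU

Derivation:
Simulating under each policy and comparing final sets:
  LRU: final set = {68 99} -> differs
  FIFO: final set = {68 99} -> differs
  LFU: final set = {68 88} -> MATCHES target
Only LFU produces the target set.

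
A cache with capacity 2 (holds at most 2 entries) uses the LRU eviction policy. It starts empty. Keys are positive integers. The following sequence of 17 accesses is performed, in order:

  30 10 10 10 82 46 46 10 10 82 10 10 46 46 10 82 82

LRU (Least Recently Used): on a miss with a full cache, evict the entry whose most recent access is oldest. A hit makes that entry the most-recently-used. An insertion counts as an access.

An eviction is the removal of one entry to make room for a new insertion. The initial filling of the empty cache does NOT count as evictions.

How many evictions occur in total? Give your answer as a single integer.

LRU simulation (capacity=2):
  1. access 30: MISS. Cache (LRU->MRU): [30]
  2. access 10: MISS. Cache (LRU->MRU): [30 10]
  3. access 10: HIT. Cache (LRU->MRU): [30 10]
  4. access 10: HIT. Cache (LRU->MRU): [30 10]
  5. access 82: MISS, evict 30. Cache (LRU->MRU): [10 82]
  6. access 46: MISS, evict 10. Cache (LRU->MRU): [82 46]
  7. access 46: HIT. Cache (LRU->MRU): [82 46]
  8. access 10: MISS, evict 82. Cache (LRU->MRU): [46 10]
  9. access 10: HIT. Cache (LRU->MRU): [46 10]
  10. access 82: MISS, evict 46. Cache (LRU->MRU): [10 82]
  11. access 10: HIT. Cache (LRU->MRU): [82 10]
  12. access 10: HIT. Cache (LRU->MRU): [82 10]
  13. access 46: MISS, evict 82. Cache (LRU->MRU): [10 46]
  14. access 46: HIT. Cache (LRU->MRU): [10 46]
  15. access 10: HIT. Cache (LRU->MRU): [46 10]
  16. access 82: MISS, evict 46. Cache (LRU->MRU): [10 82]
  17. access 82: HIT. Cache (LRU->MRU): [10 82]
Total: 9 hits, 8 misses, 6 evictions

Answer: 6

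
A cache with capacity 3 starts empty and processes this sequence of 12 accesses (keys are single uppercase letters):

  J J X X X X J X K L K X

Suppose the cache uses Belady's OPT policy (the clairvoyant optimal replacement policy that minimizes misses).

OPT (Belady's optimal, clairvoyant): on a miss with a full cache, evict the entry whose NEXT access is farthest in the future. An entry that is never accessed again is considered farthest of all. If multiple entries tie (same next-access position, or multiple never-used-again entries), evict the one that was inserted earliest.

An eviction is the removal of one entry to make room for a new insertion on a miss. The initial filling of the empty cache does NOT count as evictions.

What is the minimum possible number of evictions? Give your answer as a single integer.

Answer: 1

Derivation:
OPT (Belady) simulation (capacity=3):
  1. access J: MISS. Cache: [J]
  2. access J: HIT. Next use of J: step 7. Cache: [J]
  3. access X: MISS. Cache: [J X]
  4. access X: HIT. Next use of X: step 5. Cache: [J X]
  5. access X: HIT. Next use of X: step 6. Cache: [J X]
  6. access X: HIT. Next use of X: step 8. Cache: [J X]
  7. access J: HIT. Next use of J: never. Cache: [J X]
  8. access X: HIT. Next use of X: step 12. Cache: [J X]
  9. access K: MISS. Cache: [J X K]
  10. access L: MISS, evict J (next use: never). Cache: [X K L]
  11. access K: HIT. Next use of K: never. Cache: [X K L]
  12. access X: HIT. Next use of X: never. Cache: [X K L]
Total: 8 hits, 4 misses, 1 evictions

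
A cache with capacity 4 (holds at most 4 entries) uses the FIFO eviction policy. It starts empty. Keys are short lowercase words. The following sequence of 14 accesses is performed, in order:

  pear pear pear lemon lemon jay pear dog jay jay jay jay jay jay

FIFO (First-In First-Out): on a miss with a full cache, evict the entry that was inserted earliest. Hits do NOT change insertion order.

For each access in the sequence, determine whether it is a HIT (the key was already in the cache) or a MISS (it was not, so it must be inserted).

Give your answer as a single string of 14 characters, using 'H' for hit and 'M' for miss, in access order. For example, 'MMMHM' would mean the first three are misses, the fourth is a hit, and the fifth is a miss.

FIFO simulation (capacity=4):
  1. access pear: MISS. Cache (old->new): [pear]
  2. access pear: HIT. Cache (old->new): [pear]
  3. access pear: HIT. Cache (old->new): [pear]
  4. access lemon: MISS. Cache (old->new): [pear lemon]
  5. access lemon: HIT. Cache (old->new): [pear lemon]
  6. access jay: MISS. Cache (old->new): [pear lemon jay]
  7. access pear: HIT. Cache (old->new): [pear lemon jay]
  8. access dog: MISS. Cache (old->new): [pear lemon jay dog]
  9. access jay: HIT. Cache (old->new): [pear lemon jay dog]
  10. access jay: HIT. Cache (old->new): [pear lemon jay dog]
  11. access jay: HIT. Cache (old->new): [pear lemon jay dog]
  12. access jay: HIT. Cache (old->new): [pear lemon jay dog]
  13. access jay: HIT. Cache (old->new): [pear lemon jay dog]
  14. access jay: HIT. Cache (old->new): [pear lemon jay dog]
Total: 10 hits, 4 misses, 0 evictions

Answer: MHHMHMHMHHHHHH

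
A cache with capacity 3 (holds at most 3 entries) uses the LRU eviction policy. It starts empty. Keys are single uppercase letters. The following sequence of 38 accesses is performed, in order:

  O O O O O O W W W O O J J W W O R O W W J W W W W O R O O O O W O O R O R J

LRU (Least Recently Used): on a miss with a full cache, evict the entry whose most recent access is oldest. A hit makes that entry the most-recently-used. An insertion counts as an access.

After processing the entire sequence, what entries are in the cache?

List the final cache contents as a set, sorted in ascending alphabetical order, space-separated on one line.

Answer: J O R

Derivation:
LRU simulation (capacity=3):
  1. access O: MISS. Cache (LRU->MRU): [O]
  2. access O: HIT. Cache (LRU->MRU): [O]
  3. access O: HIT. Cache (LRU->MRU): [O]
  4. access O: HIT. Cache (LRU->MRU): [O]
  5. access O: HIT. Cache (LRU->MRU): [O]
  6. access O: HIT. Cache (LRU->MRU): [O]
  7. access W: MISS. Cache (LRU->MRU): [O W]
  8. access W: HIT. Cache (LRU->MRU): [O W]
  9. access W: HIT. Cache (LRU->MRU): [O W]
  10. access O: HIT. Cache (LRU->MRU): [W O]
  11. access O: HIT. Cache (LRU->MRU): [W O]
  12. access J: MISS. Cache (LRU->MRU): [W O J]
  13. access J: HIT. Cache (LRU->MRU): [W O J]
  14. access W: HIT. Cache (LRU->MRU): [O J W]
  15. access W: HIT. Cache (LRU->MRU): [O J W]
  16. access O: HIT. Cache (LRU->MRU): [J W O]
  17. access R: MISS, evict J. Cache (LRU->MRU): [W O R]
  18. access O: HIT. Cache (LRU->MRU): [W R O]
  19. access W: HIT. Cache (LRU->MRU): [R O W]
  20. access W: HIT. Cache (LRU->MRU): [R O W]
  21. access J: MISS, evict R. Cache (LRU->MRU): [O W J]
  22. access W: HIT. Cache (LRU->MRU): [O J W]
  23. access W: HIT. Cache (LRU->MRU): [O J W]
  24. access W: HIT. Cache (LRU->MRU): [O J W]
  25. access W: HIT. Cache (LRU->MRU): [O J W]
  26. access O: HIT. Cache (LRU->MRU): [J W O]
  27. access R: MISS, evict J. Cache (LRU->MRU): [W O R]
  28. access O: HIT. Cache (LRU->MRU): [W R O]
  29. access O: HIT. Cache (LRU->MRU): [W R O]
  30. access O: HIT. Cache (LRU->MRU): [W R O]
  31. access O: HIT. Cache (LRU->MRU): [W R O]
  32. access W: HIT. Cache (LRU->MRU): [R O W]
  33. access O: HIT. Cache (LRU->MRU): [R W O]
  34. access O: HIT. Cache (LRU->MRU): [R W O]
  35. access R: HIT. Cache (LRU->MRU): [W O R]
  36. access O: HIT. Cache (LRU->MRU): [W R O]
  37. access R: HIT. Cache (LRU->MRU): [W O R]
  38. access J: MISS, evict W. Cache (LRU->MRU): [O R J]
Total: 31 hits, 7 misses, 4 evictions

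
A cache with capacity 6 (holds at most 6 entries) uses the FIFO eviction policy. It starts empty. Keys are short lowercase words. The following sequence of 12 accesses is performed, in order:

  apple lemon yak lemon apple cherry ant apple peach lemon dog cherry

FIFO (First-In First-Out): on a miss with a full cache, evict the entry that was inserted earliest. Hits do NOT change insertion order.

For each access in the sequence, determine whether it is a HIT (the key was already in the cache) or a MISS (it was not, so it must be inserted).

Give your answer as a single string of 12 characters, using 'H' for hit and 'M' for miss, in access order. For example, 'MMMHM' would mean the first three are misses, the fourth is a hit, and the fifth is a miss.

Answer: MMMHHMMHMHMH

Derivation:
FIFO simulation (capacity=6):
  1. access apple: MISS. Cache (old->new): [apple]
  2. access lemon: MISS. Cache (old->new): [apple lemon]
  3. access yak: MISS. Cache (old->new): [apple lemon yak]
  4. access lemon: HIT. Cache (old->new): [apple lemon yak]
  5. access apple: HIT. Cache (old->new): [apple lemon yak]
  6. access cherry: MISS. Cache (old->new): [apple lemon yak cherry]
  7. access ant: MISS. Cache (old->new): [apple lemon yak cherry ant]
  8. access apple: HIT. Cache (old->new): [apple lemon yak cherry ant]
  9. access peach: MISS. Cache (old->new): [apple lemon yak cherry ant peach]
  10. access lemon: HIT. Cache (old->new): [apple lemon yak cherry ant peach]
  11. access dog: MISS, evict apple. Cache (old->new): [lemon yak cherry ant peach dog]
  12. access cherry: HIT. Cache (old->new): [lemon yak cherry ant peach dog]
Total: 5 hits, 7 misses, 1 evictions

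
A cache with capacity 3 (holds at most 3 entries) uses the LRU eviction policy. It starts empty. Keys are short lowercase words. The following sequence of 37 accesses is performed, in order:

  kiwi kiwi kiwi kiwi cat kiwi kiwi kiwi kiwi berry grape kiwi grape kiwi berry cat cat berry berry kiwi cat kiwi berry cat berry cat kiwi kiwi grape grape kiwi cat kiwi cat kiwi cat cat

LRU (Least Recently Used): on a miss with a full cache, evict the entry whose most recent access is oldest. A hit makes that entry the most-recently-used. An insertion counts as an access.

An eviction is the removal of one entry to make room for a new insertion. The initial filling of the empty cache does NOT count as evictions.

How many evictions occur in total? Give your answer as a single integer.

Answer: 3

Derivation:
LRU simulation (capacity=3):
  1. access kiwi: MISS. Cache (LRU->MRU): [kiwi]
  2. access kiwi: HIT. Cache (LRU->MRU): [kiwi]
  3. access kiwi: HIT. Cache (LRU->MRU): [kiwi]
  4. access kiwi: HIT. Cache (LRU->MRU): [kiwi]
  5. access cat: MISS. Cache (LRU->MRU): [kiwi cat]
  6. access kiwi: HIT. Cache (LRU->MRU): [cat kiwi]
  7. access kiwi: HIT. Cache (LRU->MRU): [cat kiwi]
  8. access kiwi: HIT. Cache (LRU->MRU): [cat kiwi]
  9. access kiwi: HIT. Cache (LRU->MRU): [cat kiwi]
  10. access berry: MISS. Cache (LRU->MRU): [cat kiwi berry]
  11. access grape: MISS, evict cat. Cache (LRU->MRU): [kiwi berry grape]
  12. access kiwi: HIT. Cache (LRU->MRU): [berry grape kiwi]
  13. access grape: HIT. Cache (LRU->MRU): [berry kiwi grape]
  14. access kiwi: HIT. Cache (LRU->MRU): [berry grape kiwi]
  15. access berry: HIT. Cache (LRU->MRU): [grape kiwi berry]
  16. access cat: MISS, evict grape. Cache (LRU->MRU): [kiwi berry cat]
  17. access cat: HIT. Cache (LRU->MRU): [kiwi berry cat]
  18. access berry: HIT. Cache (LRU->MRU): [kiwi cat berry]
  19. access berry: HIT. Cache (LRU->MRU): [kiwi cat berry]
  20. access kiwi: HIT. Cache (LRU->MRU): [cat berry kiwi]
  21. access cat: HIT. Cache (LRU->MRU): [berry kiwi cat]
  22. access kiwi: HIT. Cache (LRU->MRU): [berry cat kiwi]
  23. access berry: HIT. Cache (LRU->MRU): [cat kiwi berry]
  24. access cat: HIT. Cache (LRU->MRU): [kiwi berry cat]
  25. access berry: HIT. Cache (LRU->MRU): [kiwi cat berry]
  26. access cat: HIT. Cache (LRU->MRU): [kiwi berry cat]
  27. access kiwi: HIT. Cache (LRU->MRU): [berry cat kiwi]
  28. access kiwi: HIT. Cache (LRU->MRU): [berry cat kiwi]
  29. access grape: MISS, evict berry. Cache (LRU->MRU): [cat kiwi grape]
  30. access grape: HIT. Cache (LRU->MRU): [cat kiwi grape]
  31. access kiwi: HIT. Cache (LRU->MRU): [cat grape kiwi]
  32. access cat: HIT. Cache (LRU->MRU): [grape kiwi cat]
  33. access kiwi: HIT. Cache (LRU->MRU): [grape cat kiwi]
  34. access cat: HIT. Cache (LRU->MRU): [grape kiwi cat]
  35. access kiwi: HIT. Cache (LRU->MRU): [grape cat kiwi]
  36. access cat: HIT. Cache (LRU->MRU): [grape kiwi cat]
  37. access cat: HIT. Cache (LRU->MRU): [grape kiwi cat]
Total: 31 hits, 6 misses, 3 evictions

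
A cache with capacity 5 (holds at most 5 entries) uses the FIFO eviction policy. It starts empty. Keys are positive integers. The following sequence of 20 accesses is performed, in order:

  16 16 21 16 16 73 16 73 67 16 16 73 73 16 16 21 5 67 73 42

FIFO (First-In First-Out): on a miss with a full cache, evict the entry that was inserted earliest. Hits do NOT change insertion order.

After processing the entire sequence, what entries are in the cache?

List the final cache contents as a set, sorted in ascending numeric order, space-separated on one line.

Answer: 5 21 42 67 73

Derivation:
FIFO simulation (capacity=5):
  1. access 16: MISS. Cache (old->new): [16]
  2. access 16: HIT. Cache (old->new): [16]
  3. access 21: MISS. Cache (old->new): [16 21]
  4. access 16: HIT. Cache (old->new): [16 21]
  5. access 16: HIT. Cache (old->new): [16 21]
  6. access 73: MISS. Cache (old->new): [16 21 73]
  7. access 16: HIT. Cache (old->new): [16 21 73]
  8. access 73: HIT. Cache (old->new): [16 21 73]
  9. access 67: MISS. Cache (old->new): [16 21 73 67]
  10. access 16: HIT. Cache (old->new): [16 21 73 67]
  11. access 16: HIT. Cache (old->new): [16 21 73 67]
  12. access 73: HIT. Cache (old->new): [16 21 73 67]
  13. access 73: HIT. Cache (old->new): [16 21 73 67]
  14. access 16: HIT. Cache (old->new): [16 21 73 67]
  15. access 16: HIT. Cache (old->new): [16 21 73 67]
  16. access 21: HIT. Cache (old->new): [16 21 73 67]
  17. access 5: MISS. Cache (old->new): [16 21 73 67 5]
  18. access 67: HIT. Cache (old->new): [16 21 73 67 5]
  19. access 73: HIT. Cache (old->new): [16 21 73 67 5]
  20. access 42: MISS, evict 16. Cache (old->new): [21 73 67 5 42]
Total: 14 hits, 6 misses, 1 evictions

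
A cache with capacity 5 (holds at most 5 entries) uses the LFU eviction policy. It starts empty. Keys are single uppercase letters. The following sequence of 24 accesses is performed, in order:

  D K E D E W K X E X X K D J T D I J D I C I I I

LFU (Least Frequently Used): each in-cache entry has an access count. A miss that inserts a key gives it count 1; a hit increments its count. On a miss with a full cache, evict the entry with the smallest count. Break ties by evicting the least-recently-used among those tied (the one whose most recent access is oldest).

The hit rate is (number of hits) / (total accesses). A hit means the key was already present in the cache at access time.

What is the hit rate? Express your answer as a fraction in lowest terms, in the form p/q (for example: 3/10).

LFU simulation (capacity=5):
  1. access D: MISS. Cache: [D(c=1)]
  2. access K: MISS. Cache: [D(c=1) K(c=1)]
  3. access E: MISS. Cache: [D(c=1) K(c=1) E(c=1)]
  4. access D: HIT, count now 2. Cache: [K(c=1) E(c=1) D(c=2)]
  5. access E: HIT, count now 2. Cache: [K(c=1) D(c=2) E(c=2)]
  6. access W: MISS. Cache: [K(c=1) W(c=1) D(c=2) E(c=2)]
  7. access K: HIT, count now 2. Cache: [W(c=1) D(c=2) E(c=2) K(c=2)]
  8. access X: MISS. Cache: [W(c=1) X(c=1) D(c=2) E(c=2) K(c=2)]
  9. access E: HIT, count now 3. Cache: [W(c=1) X(c=1) D(c=2) K(c=2) E(c=3)]
  10. access X: HIT, count now 2. Cache: [W(c=1) D(c=2) K(c=2) X(c=2) E(c=3)]
  11. access X: HIT, count now 3. Cache: [W(c=1) D(c=2) K(c=2) E(c=3) X(c=3)]
  12. access K: HIT, count now 3. Cache: [W(c=1) D(c=2) E(c=3) X(c=3) K(c=3)]
  13. access D: HIT, count now 3. Cache: [W(c=1) E(c=3) X(c=3) K(c=3) D(c=3)]
  14. access J: MISS, evict W(c=1). Cache: [J(c=1) E(c=3) X(c=3) K(c=3) D(c=3)]
  15. access T: MISS, evict J(c=1). Cache: [T(c=1) E(c=3) X(c=3) K(c=3) D(c=3)]
  16. access D: HIT, count now 4. Cache: [T(c=1) E(c=3) X(c=3) K(c=3) D(c=4)]
  17. access I: MISS, evict T(c=1). Cache: [I(c=1) E(c=3) X(c=3) K(c=3) D(c=4)]
  18. access J: MISS, evict I(c=1). Cache: [J(c=1) E(c=3) X(c=3) K(c=3) D(c=4)]
  19. access D: HIT, count now 5. Cache: [J(c=1) E(c=3) X(c=3) K(c=3) D(c=5)]
  20. access I: MISS, evict J(c=1). Cache: [I(c=1) E(c=3) X(c=3) K(c=3) D(c=5)]
  21. access C: MISS, evict I(c=1). Cache: [C(c=1) E(c=3) X(c=3) K(c=3) D(c=5)]
  22. access I: MISS, evict C(c=1). Cache: [I(c=1) E(c=3) X(c=3) K(c=3) D(c=5)]
  23. access I: HIT, count now 2. Cache: [I(c=2) E(c=3) X(c=3) K(c=3) D(c=5)]
  24. access I: HIT, count now 3. Cache: [E(c=3) X(c=3) K(c=3) I(c=3) D(c=5)]
Total: 12 hits, 12 misses, 7 evictions

Hit rate = 12/24 = 1/2

Answer: 1/2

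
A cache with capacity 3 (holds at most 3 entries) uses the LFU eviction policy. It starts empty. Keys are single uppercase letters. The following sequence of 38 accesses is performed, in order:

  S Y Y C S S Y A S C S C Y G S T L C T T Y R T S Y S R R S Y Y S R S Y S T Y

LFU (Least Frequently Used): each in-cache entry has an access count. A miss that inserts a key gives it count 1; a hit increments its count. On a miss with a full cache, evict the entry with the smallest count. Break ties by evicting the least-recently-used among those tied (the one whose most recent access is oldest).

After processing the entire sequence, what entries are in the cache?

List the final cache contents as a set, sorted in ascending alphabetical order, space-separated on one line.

LFU simulation (capacity=3):
  1. access S: MISS. Cache: [S(c=1)]
  2. access Y: MISS. Cache: [S(c=1) Y(c=1)]
  3. access Y: HIT, count now 2. Cache: [S(c=1) Y(c=2)]
  4. access C: MISS. Cache: [S(c=1) C(c=1) Y(c=2)]
  5. access S: HIT, count now 2. Cache: [C(c=1) Y(c=2) S(c=2)]
  6. access S: HIT, count now 3. Cache: [C(c=1) Y(c=2) S(c=3)]
  7. access Y: HIT, count now 3. Cache: [C(c=1) S(c=3) Y(c=3)]
  8. access A: MISS, evict C(c=1). Cache: [A(c=1) S(c=3) Y(c=3)]
  9. access S: HIT, count now 4. Cache: [A(c=1) Y(c=3) S(c=4)]
  10. access C: MISS, evict A(c=1). Cache: [C(c=1) Y(c=3) S(c=4)]
  11. access S: HIT, count now 5. Cache: [C(c=1) Y(c=3) S(c=5)]
  12. access C: HIT, count now 2. Cache: [C(c=2) Y(c=3) S(c=5)]
  13. access Y: HIT, count now 4. Cache: [C(c=2) Y(c=4) S(c=5)]
  14. access G: MISS, evict C(c=2). Cache: [G(c=1) Y(c=4) S(c=5)]
  15. access S: HIT, count now 6. Cache: [G(c=1) Y(c=4) S(c=6)]
  16. access T: MISS, evict G(c=1). Cache: [T(c=1) Y(c=4) S(c=6)]
  17. access L: MISS, evict T(c=1). Cache: [L(c=1) Y(c=4) S(c=6)]
  18. access C: MISS, evict L(c=1). Cache: [C(c=1) Y(c=4) S(c=6)]
  19. access T: MISS, evict C(c=1). Cache: [T(c=1) Y(c=4) S(c=6)]
  20. access T: HIT, count now 2. Cache: [T(c=2) Y(c=4) S(c=6)]
  21. access Y: HIT, count now 5. Cache: [T(c=2) Y(c=5) S(c=6)]
  22. access R: MISS, evict T(c=2). Cache: [R(c=1) Y(c=5) S(c=6)]
  23. access T: MISS, evict R(c=1). Cache: [T(c=1) Y(c=5) S(c=6)]
  24. access S: HIT, count now 7. Cache: [T(c=1) Y(c=5) S(c=7)]
  25. access Y: HIT, count now 6. Cache: [T(c=1) Y(c=6) S(c=7)]
  26. access S: HIT, count now 8. Cache: [T(c=1) Y(c=6) S(c=8)]
  27. access R: MISS, evict T(c=1). Cache: [R(c=1) Y(c=6) S(c=8)]
  28. access R: HIT, count now 2. Cache: [R(c=2) Y(c=6) S(c=8)]
  29. access S: HIT, count now 9. Cache: [R(c=2) Y(c=6) S(c=9)]
  30. access Y: HIT, count now 7. Cache: [R(c=2) Y(c=7) S(c=9)]
  31. access Y: HIT, count now 8. Cache: [R(c=2) Y(c=8) S(c=9)]
  32. access S: HIT, count now 10. Cache: [R(c=2) Y(c=8) S(c=10)]
  33. access R: HIT, count now 3. Cache: [R(c=3) Y(c=8) S(c=10)]
  34. access S: HIT, count now 11. Cache: [R(c=3) Y(c=8) S(c=11)]
  35. access Y: HIT, count now 9. Cache: [R(c=3) Y(c=9) S(c=11)]
  36. access S: HIT, count now 12. Cache: [R(c=3) Y(c=9) S(c=12)]
  37. access T: MISS, evict R(c=3). Cache: [T(c=1) Y(c=9) S(c=12)]
  38. access Y: HIT, count now 10. Cache: [T(c=1) Y(c=10) S(c=12)]
Total: 24 hits, 14 misses, 11 evictions

Answer: S T Y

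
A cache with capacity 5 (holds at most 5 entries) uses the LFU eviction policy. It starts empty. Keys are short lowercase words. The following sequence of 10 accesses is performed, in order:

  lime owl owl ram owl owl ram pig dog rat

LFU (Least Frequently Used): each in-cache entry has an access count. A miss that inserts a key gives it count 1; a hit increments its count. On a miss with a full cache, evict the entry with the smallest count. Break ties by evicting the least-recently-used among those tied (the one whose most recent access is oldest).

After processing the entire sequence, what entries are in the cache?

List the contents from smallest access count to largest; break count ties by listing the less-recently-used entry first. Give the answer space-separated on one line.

LFU simulation (capacity=5):
  1. access lime: MISS. Cache: [lime(c=1)]
  2. access owl: MISS. Cache: [lime(c=1) owl(c=1)]
  3. access owl: HIT, count now 2. Cache: [lime(c=1) owl(c=2)]
  4. access ram: MISS. Cache: [lime(c=1) ram(c=1) owl(c=2)]
  5. access owl: HIT, count now 3. Cache: [lime(c=1) ram(c=1) owl(c=3)]
  6. access owl: HIT, count now 4. Cache: [lime(c=1) ram(c=1) owl(c=4)]
  7. access ram: HIT, count now 2. Cache: [lime(c=1) ram(c=2) owl(c=4)]
  8. access pig: MISS. Cache: [lime(c=1) pig(c=1) ram(c=2) owl(c=4)]
  9. access dog: MISS. Cache: [lime(c=1) pig(c=1) dog(c=1) ram(c=2) owl(c=4)]
  10. access rat: MISS, evict lime(c=1). Cache: [pig(c=1) dog(c=1) rat(c=1) ram(c=2) owl(c=4)]
Total: 4 hits, 6 misses, 1 evictions

Answer: pig dog rat ram owl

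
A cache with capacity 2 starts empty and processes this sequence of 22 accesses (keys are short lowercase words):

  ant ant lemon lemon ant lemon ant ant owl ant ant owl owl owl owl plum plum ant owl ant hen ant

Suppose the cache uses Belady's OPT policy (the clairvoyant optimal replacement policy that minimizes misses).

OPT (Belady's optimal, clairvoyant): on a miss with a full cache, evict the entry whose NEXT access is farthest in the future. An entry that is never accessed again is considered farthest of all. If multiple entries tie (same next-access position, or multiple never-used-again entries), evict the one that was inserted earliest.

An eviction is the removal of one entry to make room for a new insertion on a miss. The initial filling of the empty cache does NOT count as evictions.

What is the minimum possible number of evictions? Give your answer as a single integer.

OPT (Belady) simulation (capacity=2):
  1. access ant: MISS. Cache: [ant]
  2. access ant: HIT. Next use of ant: step 5. Cache: [ant]
  3. access lemon: MISS. Cache: [ant lemon]
  4. access lemon: HIT. Next use of lemon: step 6. Cache: [ant lemon]
  5. access ant: HIT. Next use of ant: step 7. Cache: [ant lemon]
  6. access lemon: HIT. Next use of lemon: never. Cache: [ant lemon]
  7. access ant: HIT. Next use of ant: step 8. Cache: [ant lemon]
  8. access ant: HIT. Next use of ant: step 10. Cache: [ant lemon]
  9. access owl: MISS, evict lemon (next use: never). Cache: [ant owl]
  10. access ant: HIT. Next use of ant: step 11. Cache: [ant owl]
  11. access ant: HIT. Next use of ant: step 18. Cache: [ant owl]
  12. access owl: HIT. Next use of owl: step 13. Cache: [ant owl]
  13. access owl: HIT. Next use of owl: step 14. Cache: [ant owl]
  14. access owl: HIT. Next use of owl: step 15. Cache: [ant owl]
  15. access owl: HIT. Next use of owl: step 19. Cache: [ant owl]
  16. access plum: MISS, evict owl (next use: step 19). Cache: [ant plum]
  17. access plum: HIT. Next use of plum: never. Cache: [ant plum]
  18. access ant: HIT. Next use of ant: step 20. Cache: [ant plum]
  19. access owl: MISS, evict plum (next use: never). Cache: [ant owl]
  20. access ant: HIT. Next use of ant: step 22. Cache: [ant owl]
  21. access hen: MISS, evict owl (next use: never). Cache: [ant hen]
  22. access ant: HIT. Next use of ant: never. Cache: [ant hen]
Total: 16 hits, 6 misses, 4 evictions

Answer: 4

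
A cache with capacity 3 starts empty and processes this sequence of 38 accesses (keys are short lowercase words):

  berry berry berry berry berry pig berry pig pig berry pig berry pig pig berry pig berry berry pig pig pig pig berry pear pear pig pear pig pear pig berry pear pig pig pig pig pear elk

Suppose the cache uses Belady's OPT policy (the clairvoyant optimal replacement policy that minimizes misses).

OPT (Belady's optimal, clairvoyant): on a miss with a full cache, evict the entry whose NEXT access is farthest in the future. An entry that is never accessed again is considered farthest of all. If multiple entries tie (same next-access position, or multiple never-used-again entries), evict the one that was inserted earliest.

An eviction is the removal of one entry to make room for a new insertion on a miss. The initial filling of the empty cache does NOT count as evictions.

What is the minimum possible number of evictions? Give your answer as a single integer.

OPT (Belady) simulation (capacity=3):
  1. access berry: MISS. Cache: [berry]
  2. access berry: HIT. Next use of berry: step 3. Cache: [berry]
  3. access berry: HIT. Next use of berry: step 4. Cache: [berry]
  4. access berry: HIT. Next use of berry: step 5. Cache: [berry]
  5. access berry: HIT. Next use of berry: step 7. Cache: [berry]
  6. access pig: MISS. Cache: [berry pig]
  7. access berry: HIT. Next use of berry: step 10. Cache: [berry pig]
  8. access pig: HIT. Next use of pig: step 9. Cache: [berry pig]
  9. access pig: HIT. Next use of pig: step 11. Cache: [berry pig]
  10. access berry: HIT. Next use of berry: step 12. Cache: [berry pig]
  11. access pig: HIT. Next use of pig: step 13. Cache: [berry pig]
  12. access berry: HIT. Next use of berry: step 15. Cache: [berry pig]
  13. access pig: HIT. Next use of pig: step 14. Cache: [berry pig]
  14. access pig: HIT. Next use of pig: step 16. Cache: [berry pig]
  15. access berry: HIT. Next use of berry: step 17. Cache: [berry pig]
  16. access pig: HIT. Next use of pig: step 19. Cache: [berry pig]
  17. access berry: HIT. Next use of berry: step 18. Cache: [berry pig]
  18. access berry: HIT. Next use of berry: step 23. Cache: [berry pig]
  19. access pig: HIT. Next use of pig: step 20. Cache: [berry pig]
  20. access pig: HIT. Next use of pig: step 21. Cache: [berry pig]
  21. access pig: HIT. Next use of pig: step 22. Cache: [berry pig]
  22. access pig: HIT. Next use of pig: step 26. Cache: [berry pig]
  23. access berry: HIT. Next use of berry: step 31. Cache: [berry pig]
  24. access pear: MISS. Cache: [berry pig pear]
  25. access pear: HIT. Next use of pear: step 27. Cache: [berry pig pear]
  26. access pig: HIT. Next use of pig: step 28. Cache: [berry pig pear]
  27. access pear: HIT. Next use of pear: step 29. Cache: [berry pig pear]
  28. access pig: HIT. Next use of pig: step 30. Cache: [berry pig pear]
  29. access pear: HIT. Next use of pear: step 32. Cache: [berry pig pear]
  30. access pig: HIT. Next use of pig: step 33. Cache: [berry pig pear]
  31. access berry: HIT. Next use of berry: never. Cache: [berry pig pear]
  32. access pear: HIT. Next use of pear: step 37. Cache: [berry pig pear]
  33. access pig: HIT. Next use of pig: step 34. Cache: [berry pig pear]
  34. access pig: HIT. Next use of pig: step 35. Cache: [berry pig pear]
  35. access pig: HIT. Next use of pig: step 36. Cache: [berry pig pear]
  36. access pig: HIT. Next use of pig: never. Cache: [berry pig pear]
  37. access pear: HIT. Next use of pear: never. Cache: [berry pig pear]
  38. access elk: MISS, evict berry (next use: never). Cache: [pig pear elk]
Total: 34 hits, 4 misses, 1 evictions

Answer: 1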